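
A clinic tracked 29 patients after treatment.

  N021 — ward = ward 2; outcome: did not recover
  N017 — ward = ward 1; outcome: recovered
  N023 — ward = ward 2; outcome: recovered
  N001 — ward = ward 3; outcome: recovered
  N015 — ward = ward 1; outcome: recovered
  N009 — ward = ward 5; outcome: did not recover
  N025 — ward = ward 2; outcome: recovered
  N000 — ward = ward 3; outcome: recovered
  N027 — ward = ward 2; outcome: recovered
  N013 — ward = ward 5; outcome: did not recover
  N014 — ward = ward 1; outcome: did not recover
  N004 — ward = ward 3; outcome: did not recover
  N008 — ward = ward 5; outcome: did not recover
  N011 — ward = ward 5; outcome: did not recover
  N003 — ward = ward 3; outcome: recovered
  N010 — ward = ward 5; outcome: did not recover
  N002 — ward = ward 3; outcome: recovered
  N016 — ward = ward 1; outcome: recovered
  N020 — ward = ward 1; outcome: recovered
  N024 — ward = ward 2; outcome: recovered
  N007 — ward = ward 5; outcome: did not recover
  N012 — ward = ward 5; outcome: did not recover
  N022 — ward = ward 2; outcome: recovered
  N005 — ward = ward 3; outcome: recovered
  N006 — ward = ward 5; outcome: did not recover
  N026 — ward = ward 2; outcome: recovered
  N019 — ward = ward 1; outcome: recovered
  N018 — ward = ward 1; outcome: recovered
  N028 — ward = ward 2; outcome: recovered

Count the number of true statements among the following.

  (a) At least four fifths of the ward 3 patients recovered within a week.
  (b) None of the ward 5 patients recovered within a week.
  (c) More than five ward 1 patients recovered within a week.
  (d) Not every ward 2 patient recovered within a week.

4

(a) ward 3: |A| = 6, |A ∩ B| = 5; needs |A ∩ B| / |A| ≥ 4/5 — true.
(b) ward 5: |A| = 8, |A ∩ B| = 0; needs A ∩ B = ∅ (|A ∩ B| = 0) — true.
(c) ward 1: |A| = 7, |A ∩ B| = 6; needs |A ∩ B| > 5 — true.
(d) ward 2: |A| = 8, |A ∩ B| = 7; needs A ⊄ B (|A ∖ B| ≥ 1) — true.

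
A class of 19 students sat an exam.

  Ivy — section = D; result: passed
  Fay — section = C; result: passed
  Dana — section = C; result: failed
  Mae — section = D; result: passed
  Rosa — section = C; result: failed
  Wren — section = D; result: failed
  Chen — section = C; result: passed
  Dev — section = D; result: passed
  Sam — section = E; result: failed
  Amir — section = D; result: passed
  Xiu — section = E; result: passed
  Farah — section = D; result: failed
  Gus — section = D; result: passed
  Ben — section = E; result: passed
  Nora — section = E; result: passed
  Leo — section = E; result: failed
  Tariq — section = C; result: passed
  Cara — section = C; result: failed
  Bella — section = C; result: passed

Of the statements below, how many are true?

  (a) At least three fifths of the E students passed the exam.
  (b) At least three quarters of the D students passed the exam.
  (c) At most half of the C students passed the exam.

(a) E: |A| = 5, |A ∩ B| = 3; needs |A ∩ B| / |A| ≥ 3/5 — true.
(b) D: |A| = 7, |A ∩ B| = 5; needs |A ∩ B| / |A| ≥ 3/4 — false.
(c) C: |A| = 7, |A ∩ B| = 4; needs |A ∩ B| ≤ |A ∖ B| — false.

1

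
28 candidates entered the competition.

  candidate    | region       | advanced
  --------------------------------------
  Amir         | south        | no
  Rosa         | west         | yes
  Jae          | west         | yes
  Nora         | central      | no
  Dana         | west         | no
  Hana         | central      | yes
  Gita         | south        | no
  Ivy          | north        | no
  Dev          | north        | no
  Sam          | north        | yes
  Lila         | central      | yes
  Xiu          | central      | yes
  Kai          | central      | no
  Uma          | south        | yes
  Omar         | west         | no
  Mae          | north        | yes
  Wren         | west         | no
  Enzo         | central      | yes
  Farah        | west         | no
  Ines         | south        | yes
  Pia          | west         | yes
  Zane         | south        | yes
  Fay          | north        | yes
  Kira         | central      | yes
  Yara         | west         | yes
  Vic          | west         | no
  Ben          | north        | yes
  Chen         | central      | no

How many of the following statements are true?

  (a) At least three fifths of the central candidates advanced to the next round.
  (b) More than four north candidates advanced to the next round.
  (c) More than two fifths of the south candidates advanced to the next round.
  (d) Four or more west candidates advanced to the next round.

(a) central: |A| = 8, |A ∩ B| = 5; needs |A ∩ B| / |A| ≥ 3/5 — true.
(b) north: |A| = 6, |A ∩ B| = 4; needs |A ∩ B| > 4 — false.
(c) south: |A| = 5, |A ∩ B| = 3; needs |A ∩ B| / |A| > 2/5 — true.
(d) west: |A| = 9, |A ∩ B| = 4; needs |A ∩ B| ≥ 4 — true.

3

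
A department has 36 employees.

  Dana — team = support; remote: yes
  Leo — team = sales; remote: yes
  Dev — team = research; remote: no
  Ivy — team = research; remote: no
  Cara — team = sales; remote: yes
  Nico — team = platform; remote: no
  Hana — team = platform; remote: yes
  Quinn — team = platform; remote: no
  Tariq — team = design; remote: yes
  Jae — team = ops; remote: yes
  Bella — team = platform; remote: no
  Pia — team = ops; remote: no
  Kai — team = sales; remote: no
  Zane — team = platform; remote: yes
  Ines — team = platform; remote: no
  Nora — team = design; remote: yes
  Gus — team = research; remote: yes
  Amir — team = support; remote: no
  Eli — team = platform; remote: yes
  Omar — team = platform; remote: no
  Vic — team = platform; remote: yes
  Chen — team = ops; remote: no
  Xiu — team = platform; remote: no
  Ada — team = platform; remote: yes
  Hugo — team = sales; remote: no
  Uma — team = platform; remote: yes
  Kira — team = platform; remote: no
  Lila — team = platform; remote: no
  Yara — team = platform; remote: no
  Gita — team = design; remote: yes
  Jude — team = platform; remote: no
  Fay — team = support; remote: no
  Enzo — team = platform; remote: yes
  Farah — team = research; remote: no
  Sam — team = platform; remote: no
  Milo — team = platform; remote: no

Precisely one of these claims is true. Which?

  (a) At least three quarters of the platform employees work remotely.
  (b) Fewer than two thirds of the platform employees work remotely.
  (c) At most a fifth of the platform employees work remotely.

(b)

|A| = 19, |A ∩ B| = 7, |A ∖ B| = 12.
(a) requires |A ∩ B| / |A| ≥ 3/4: false.
(b) requires |A ∩ B| / |A| < 2/3: true.
(c) requires |A ∩ B| / |A| ≤ 1/5: false.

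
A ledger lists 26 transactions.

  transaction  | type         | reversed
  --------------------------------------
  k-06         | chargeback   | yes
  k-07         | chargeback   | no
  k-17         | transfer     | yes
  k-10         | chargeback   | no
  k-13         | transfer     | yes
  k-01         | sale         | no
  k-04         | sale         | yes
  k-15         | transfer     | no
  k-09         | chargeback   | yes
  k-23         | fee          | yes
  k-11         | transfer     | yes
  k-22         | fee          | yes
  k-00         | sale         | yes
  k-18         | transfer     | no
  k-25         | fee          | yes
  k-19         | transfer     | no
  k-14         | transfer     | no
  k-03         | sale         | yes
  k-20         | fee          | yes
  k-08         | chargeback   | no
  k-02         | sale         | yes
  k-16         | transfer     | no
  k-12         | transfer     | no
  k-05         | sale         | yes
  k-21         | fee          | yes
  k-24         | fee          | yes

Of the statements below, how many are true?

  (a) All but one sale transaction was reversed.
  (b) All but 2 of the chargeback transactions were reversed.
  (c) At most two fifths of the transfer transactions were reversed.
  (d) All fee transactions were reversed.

(a) sale: |A| = 6, |A ∩ B| = 5; needs |A ∖ B| = 1 — true.
(b) chargeback: |A| = 5, |A ∩ B| = 2; needs |A ∖ B| = 2 — false.
(c) transfer: |A| = 9, |A ∩ B| = 3; needs |A ∩ B| / |A| ≤ 2/5 — true.
(d) fee: |A| = 6, |A ∩ B| = 6; needs A ⊆ B, i.e. every element of A is in B (|A ∖ B| = 0) — true.

3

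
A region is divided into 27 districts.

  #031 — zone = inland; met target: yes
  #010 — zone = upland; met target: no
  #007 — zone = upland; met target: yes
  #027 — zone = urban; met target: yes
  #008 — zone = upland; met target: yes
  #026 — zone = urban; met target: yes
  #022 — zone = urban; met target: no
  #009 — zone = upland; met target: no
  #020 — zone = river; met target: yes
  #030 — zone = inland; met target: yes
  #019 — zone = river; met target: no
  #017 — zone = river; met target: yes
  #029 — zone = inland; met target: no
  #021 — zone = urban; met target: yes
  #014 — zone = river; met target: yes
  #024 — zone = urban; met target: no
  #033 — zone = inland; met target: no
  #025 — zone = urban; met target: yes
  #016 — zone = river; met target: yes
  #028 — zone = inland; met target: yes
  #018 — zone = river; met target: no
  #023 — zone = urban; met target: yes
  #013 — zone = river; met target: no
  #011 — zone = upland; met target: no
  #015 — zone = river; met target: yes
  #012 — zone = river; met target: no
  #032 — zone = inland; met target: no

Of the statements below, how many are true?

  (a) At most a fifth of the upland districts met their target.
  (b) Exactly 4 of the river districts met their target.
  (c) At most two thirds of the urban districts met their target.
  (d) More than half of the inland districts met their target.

0

(a) upland: |A| = 5, |A ∩ B| = 2; needs |A ∩ B| / |A| ≤ 1/5 — false.
(b) river: |A| = 9, |A ∩ B| = 5; needs |A ∩ B| = 4 — false.
(c) urban: |A| = 7, |A ∩ B| = 5; needs |A ∩ B| / |A| ≤ 2/3 — false.
(d) inland: |A| = 6, |A ∩ B| = 3; needs |A ∩ B| > |A ∖ B| — false.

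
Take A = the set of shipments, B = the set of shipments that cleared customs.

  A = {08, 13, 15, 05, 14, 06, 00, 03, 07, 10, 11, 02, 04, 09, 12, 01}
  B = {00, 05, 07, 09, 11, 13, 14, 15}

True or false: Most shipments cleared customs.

'Most shipments cleared customs' holds iff |A ∩ B| > |A ∖ B|.
|A| = 16, |A ∩ B| = 8, |A ∖ B| = 8.
8 = 8, so the statement is false.

False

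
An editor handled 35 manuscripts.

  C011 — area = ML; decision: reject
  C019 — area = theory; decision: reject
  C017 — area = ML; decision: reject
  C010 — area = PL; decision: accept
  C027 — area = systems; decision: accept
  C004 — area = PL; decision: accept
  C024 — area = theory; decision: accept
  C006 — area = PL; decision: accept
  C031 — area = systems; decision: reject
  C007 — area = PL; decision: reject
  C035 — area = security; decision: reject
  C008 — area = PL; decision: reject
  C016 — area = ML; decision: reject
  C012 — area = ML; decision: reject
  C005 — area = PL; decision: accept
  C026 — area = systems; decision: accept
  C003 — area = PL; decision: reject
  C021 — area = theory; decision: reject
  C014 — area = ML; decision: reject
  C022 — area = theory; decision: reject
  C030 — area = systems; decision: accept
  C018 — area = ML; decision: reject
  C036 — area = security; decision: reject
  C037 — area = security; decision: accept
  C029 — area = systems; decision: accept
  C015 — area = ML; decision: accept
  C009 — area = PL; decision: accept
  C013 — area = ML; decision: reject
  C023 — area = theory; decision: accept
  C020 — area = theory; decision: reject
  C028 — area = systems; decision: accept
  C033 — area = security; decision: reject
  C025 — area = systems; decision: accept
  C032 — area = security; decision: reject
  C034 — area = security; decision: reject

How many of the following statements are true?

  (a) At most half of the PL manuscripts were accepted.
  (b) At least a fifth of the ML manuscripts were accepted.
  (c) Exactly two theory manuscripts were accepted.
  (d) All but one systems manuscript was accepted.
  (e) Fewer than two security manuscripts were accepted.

3

(a) PL: |A| = 8, |A ∩ B| = 5; needs |A ∩ B| ≤ |A ∖ B| — false.
(b) ML: |A| = 8, |A ∩ B| = 1; needs |A ∩ B| / |A| ≥ 1/5 — false.
(c) theory: |A| = 6, |A ∩ B| = 2; needs |A ∩ B| = 2 — true.
(d) systems: |A| = 7, |A ∩ B| = 6; needs |A ∖ B| = 1 — true.
(e) security: |A| = 6, |A ∩ B| = 1; needs |A ∩ B| < 2 — true.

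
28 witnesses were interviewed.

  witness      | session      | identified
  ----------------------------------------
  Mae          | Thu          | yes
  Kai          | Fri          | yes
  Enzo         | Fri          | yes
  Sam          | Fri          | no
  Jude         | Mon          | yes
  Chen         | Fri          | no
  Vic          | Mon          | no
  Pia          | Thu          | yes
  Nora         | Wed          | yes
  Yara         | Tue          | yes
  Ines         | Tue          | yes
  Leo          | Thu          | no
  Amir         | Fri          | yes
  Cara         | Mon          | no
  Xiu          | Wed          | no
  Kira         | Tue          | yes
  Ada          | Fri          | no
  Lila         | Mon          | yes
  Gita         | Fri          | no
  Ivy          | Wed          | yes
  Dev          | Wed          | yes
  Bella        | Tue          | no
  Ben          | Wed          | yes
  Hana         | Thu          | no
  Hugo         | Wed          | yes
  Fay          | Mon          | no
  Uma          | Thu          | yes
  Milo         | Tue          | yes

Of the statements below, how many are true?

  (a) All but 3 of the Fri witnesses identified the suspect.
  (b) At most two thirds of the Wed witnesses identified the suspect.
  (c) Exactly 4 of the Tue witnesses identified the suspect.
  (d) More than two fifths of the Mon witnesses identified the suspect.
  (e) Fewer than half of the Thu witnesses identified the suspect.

(a) Fri: |A| = 7, |A ∩ B| = 3; needs |A ∖ B| = 3 — false.
(b) Wed: |A| = 6, |A ∩ B| = 5; needs |A ∩ B| / |A| ≤ 2/3 — false.
(c) Tue: |A| = 5, |A ∩ B| = 4; needs |A ∩ B| = 4 — true.
(d) Mon: |A| = 5, |A ∩ B| = 2; needs |A ∩ B| / |A| > 2/5 — false.
(e) Thu: |A| = 5, |A ∩ B| = 3; needs |A ∩ B| < |A ∖ B| — false.

1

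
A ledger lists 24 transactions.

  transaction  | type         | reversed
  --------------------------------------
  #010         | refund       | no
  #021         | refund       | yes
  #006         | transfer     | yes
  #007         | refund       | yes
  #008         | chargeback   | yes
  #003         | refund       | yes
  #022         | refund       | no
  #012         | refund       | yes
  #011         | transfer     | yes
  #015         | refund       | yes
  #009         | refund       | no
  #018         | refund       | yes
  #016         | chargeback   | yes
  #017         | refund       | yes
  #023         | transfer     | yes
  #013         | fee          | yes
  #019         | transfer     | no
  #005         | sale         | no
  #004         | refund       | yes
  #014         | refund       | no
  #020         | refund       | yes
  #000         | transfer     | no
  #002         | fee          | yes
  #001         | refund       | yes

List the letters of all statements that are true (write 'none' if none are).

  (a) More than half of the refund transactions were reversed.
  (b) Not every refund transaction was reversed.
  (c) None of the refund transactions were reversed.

(a), (b)

|A| = 14, |A ∩ B| = 10, |A ∖ B| = 4.
(a) |A ∩ B| > |A ∖ B|: holds.
(b) A ⊄ B (|A ∖ B| ≥ 1): holds.
(c) A ∩ B = ∅ (|A ∩ B| = 0): fails.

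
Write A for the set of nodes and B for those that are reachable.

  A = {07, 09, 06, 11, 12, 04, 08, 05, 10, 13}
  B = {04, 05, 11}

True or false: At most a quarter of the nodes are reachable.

Truth condition: |A ∩ B| / |A| ≤ 1/4.
A (the restrictor) = {07, 09, 06, 11, 12, 04, 08, 05, 10, 13}, |A| = 10.
A ∩ B = {11, 04, 05}, so |A ∩ B| = 3.
A ∖ B = {07, 09, 06, 12, 08, 10, 13}, so |A ∖ B| = 7.
|A ∩ B|/|A| = 3/10, so the statement is false.

False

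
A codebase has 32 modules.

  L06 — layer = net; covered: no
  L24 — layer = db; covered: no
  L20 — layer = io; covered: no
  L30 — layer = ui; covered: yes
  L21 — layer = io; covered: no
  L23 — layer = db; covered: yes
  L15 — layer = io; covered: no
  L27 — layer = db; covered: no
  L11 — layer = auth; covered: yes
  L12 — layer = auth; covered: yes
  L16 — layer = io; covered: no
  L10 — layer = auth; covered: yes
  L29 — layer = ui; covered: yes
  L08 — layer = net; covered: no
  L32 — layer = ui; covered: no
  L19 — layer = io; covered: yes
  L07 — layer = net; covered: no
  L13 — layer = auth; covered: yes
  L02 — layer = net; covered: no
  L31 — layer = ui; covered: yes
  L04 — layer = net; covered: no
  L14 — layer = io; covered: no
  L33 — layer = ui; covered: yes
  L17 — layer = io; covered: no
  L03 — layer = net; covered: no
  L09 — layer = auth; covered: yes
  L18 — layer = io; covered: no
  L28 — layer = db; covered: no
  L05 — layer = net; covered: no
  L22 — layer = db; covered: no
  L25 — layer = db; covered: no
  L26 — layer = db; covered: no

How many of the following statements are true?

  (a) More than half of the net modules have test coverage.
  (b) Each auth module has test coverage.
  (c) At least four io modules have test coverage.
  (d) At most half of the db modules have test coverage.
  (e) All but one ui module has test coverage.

(a) net: |A| = 7, |A ∩ B| = 0; needs |A ∩ B| > |A ∖ B| — false.
(b) auth: |A| = 5, |A ∩ B| = 5; needs A ⊆ B, i.e. every element of A is in B (|A ∖ B| = 0) — true.
(c) io: |A| = 8, |A ∩ B| = 1; needs |A ∩ B| ≥ 4 — false.
(d) db: |A| = 7, |A ∩ B| = 1; needs |A ∩ B| ≤ |A ∖ B| — true.
(e) ui: |A| = 5, |A ∩ B| = 4; needs |A ∖ B| = 1 — true.

3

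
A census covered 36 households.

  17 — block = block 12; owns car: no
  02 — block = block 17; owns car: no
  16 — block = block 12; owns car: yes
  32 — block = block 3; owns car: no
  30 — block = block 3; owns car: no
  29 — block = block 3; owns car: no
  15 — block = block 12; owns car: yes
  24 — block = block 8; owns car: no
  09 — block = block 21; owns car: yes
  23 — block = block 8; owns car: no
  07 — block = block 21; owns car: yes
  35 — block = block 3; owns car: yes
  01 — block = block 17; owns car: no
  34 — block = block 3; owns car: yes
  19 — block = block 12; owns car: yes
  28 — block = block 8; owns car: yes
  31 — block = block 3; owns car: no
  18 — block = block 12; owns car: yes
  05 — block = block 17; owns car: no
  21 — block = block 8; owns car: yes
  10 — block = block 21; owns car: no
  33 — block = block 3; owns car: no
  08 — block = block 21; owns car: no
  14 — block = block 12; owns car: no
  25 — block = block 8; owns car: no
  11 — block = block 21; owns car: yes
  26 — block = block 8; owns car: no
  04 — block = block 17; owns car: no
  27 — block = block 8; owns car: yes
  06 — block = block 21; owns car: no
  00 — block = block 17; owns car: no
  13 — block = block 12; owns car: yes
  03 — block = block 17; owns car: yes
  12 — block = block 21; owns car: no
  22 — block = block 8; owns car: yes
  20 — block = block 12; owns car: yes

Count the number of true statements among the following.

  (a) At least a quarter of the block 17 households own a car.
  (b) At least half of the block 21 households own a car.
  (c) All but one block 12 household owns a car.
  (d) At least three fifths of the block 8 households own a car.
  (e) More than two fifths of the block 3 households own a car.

(a) block 17: |A| = 6, |A ∩ B| = 1; needs |A ∩ B| / |A| ≥ 1/4 — false.
(b) block 21: |A| = 7, |A ∩ B| = 3; needs |A ∩ B| ≥ |A ∖ B| — false.
(c) block 12: |A| = 8, |A ∩ B| = 6; needs |A ∖ B| = 1 — false.
(d) block 8: |A| = 8, |A ∩ B| = 4; needs |A ∩ B| / |A| ≥ 3/5 — false.
(e) block 3: |A| = 7, |A ∩ B| = 2; needs |A ∩ B| / |A| > 2/5 — false.

0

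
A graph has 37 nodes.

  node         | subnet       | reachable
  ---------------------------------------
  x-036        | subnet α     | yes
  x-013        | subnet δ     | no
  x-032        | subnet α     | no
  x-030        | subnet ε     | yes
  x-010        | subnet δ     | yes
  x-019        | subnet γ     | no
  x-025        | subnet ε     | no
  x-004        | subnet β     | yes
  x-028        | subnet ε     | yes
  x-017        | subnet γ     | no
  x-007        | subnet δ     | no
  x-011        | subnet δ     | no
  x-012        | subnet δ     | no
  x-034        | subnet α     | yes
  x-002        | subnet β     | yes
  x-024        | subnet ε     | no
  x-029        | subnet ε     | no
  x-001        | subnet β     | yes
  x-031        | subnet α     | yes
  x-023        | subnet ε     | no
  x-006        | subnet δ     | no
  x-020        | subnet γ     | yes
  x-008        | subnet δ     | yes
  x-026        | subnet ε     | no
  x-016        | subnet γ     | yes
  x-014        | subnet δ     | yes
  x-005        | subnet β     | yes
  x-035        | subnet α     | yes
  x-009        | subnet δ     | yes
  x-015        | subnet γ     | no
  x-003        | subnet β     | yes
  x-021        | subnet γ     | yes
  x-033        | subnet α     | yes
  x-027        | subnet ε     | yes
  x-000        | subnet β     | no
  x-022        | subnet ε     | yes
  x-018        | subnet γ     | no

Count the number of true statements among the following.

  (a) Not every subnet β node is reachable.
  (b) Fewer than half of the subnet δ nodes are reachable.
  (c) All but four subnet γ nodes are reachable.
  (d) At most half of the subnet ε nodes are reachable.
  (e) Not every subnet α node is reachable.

5

(a) subnet β: |A| = 6, |A ∩ B| = 5; needs A ⊄ B (|A ∖ B| ≥ 1) — true.
(b) subnet δ: |A| = 9, |A ∩ B| = 4; needs |A ∩ B| < |A ∖ B| — true.
(c) subnet γ: |A| = 7, |A ∩ B| = 3; needs |A ∖ B| = 4 — true.
(d) subnet ε: |A| = 9, |A ∩ B| = 4; needs |A ∩ B| ≤ |A ∖ B| — true.
(e) subnet α: |A| = 6, |A ∩ B| = 5; needs A ⊄ B (|A ∖ B| ≥ 1) — true.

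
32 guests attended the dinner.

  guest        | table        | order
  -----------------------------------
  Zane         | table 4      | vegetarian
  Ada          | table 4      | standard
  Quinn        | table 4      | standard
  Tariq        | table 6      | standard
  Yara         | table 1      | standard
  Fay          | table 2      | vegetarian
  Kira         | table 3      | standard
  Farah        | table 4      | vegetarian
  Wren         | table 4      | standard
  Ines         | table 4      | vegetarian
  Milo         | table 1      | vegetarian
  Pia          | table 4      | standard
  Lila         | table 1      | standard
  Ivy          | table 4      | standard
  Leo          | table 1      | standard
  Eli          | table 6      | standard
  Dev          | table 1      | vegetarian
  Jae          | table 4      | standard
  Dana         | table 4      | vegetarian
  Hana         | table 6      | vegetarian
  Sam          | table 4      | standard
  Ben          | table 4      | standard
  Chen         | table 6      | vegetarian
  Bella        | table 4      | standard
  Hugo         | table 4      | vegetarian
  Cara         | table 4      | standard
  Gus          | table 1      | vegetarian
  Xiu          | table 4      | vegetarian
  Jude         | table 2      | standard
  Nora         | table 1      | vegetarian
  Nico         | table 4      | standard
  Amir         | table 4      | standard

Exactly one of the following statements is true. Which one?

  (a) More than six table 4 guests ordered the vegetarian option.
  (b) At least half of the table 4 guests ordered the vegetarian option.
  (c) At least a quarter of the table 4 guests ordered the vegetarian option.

(c)

|A| = 18, |A ∩ B| = 6, |A ∖ B| = 12.
(a) requires |A ∩ B| > 6: false.
(b) requires |A ∩ B| ≥ |A ∖ B|: false.
(c) requires |A ∩ B| / |A| ≥ 1/4: true.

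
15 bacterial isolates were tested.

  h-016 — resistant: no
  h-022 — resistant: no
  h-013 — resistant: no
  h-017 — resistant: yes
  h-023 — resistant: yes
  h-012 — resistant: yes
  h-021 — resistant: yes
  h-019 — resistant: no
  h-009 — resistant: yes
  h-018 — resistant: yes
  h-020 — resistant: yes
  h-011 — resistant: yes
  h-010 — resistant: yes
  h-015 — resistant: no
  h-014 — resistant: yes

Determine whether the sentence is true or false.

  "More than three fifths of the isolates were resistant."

Truth condition: |A ∩ B| / |A| > 3/5.
|A| = 15, |A ∩ B| = 10, |A ∖ B| = 5.
|A ∩ B|/|A| = 10/15, so the statement is true.

True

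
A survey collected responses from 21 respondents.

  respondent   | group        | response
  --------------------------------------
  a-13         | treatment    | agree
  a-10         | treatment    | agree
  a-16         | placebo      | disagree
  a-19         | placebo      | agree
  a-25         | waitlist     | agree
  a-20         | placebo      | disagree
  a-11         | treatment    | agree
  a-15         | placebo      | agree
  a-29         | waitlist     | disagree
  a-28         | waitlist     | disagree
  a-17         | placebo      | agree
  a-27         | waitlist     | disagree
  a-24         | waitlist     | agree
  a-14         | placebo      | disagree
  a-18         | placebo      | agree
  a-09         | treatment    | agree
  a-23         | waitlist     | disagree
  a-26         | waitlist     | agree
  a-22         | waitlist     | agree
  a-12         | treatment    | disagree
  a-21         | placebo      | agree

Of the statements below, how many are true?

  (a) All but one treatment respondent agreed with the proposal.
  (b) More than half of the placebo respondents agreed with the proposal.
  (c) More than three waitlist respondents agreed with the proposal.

3

(a) treatment: |A| = 5, |A ∩ B| = 4; needs |A ∖ B| = 1 — true.
(b) placebo: |A| = 8, |A ∩ B| = 5; needs |A ∩ B| > |A ∖ B| — true.
(c) waitlist: |A| = 8, |A ∩ B| = 4; needs |A ∩ B| > 3 — true.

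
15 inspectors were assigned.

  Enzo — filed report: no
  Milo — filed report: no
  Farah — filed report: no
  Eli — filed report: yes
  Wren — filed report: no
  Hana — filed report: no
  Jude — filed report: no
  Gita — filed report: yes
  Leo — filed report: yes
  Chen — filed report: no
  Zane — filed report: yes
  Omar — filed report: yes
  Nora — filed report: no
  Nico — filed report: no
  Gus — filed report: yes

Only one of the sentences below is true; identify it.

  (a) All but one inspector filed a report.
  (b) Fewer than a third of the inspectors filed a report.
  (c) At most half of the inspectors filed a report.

(c)

|A| = 15, |A ∩ B| = 6, |A ∖ B| = 9.
(a) requires |A ∖ B| = 1: false.
(b) requires |A ∩ B| / |A| < 1/3: false.
(c) requires |A ∩ B| ≤ |A ∖ B|: true.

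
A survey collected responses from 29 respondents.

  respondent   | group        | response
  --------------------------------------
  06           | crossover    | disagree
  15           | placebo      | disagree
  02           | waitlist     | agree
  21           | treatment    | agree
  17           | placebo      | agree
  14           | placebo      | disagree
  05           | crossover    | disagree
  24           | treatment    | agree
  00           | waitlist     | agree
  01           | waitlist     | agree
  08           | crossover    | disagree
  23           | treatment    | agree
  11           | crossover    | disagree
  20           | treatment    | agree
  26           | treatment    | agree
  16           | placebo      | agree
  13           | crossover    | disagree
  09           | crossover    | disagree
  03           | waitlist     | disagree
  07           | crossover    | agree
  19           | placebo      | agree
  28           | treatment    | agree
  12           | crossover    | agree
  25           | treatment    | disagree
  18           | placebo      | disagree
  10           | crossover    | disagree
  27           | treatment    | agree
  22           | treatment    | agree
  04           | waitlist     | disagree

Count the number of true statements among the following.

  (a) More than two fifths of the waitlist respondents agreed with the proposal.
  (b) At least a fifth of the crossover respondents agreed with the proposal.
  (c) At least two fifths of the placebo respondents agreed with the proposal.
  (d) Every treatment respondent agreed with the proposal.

(a) waitlist: |A| = 5, |A ∩ B| = 3; needs |A ∩ B| / |A| > 2/5 — true.
(b) crossover: |A| = 9, |A ∩ B| = 2; needs |A ∩ B| / |A| ≥ 1/5 — true.
(c) placebo: |A| = 6, |A ∩ B| = 3; needs |A ∩ B| / |A| ≥ 2/5 — true.
(d) treatment: |A| = 9, |A ∩ B| = 8; needs A ⊆ B, i.e. every element of A is in B (|A ∖ B| = 0) — false.

3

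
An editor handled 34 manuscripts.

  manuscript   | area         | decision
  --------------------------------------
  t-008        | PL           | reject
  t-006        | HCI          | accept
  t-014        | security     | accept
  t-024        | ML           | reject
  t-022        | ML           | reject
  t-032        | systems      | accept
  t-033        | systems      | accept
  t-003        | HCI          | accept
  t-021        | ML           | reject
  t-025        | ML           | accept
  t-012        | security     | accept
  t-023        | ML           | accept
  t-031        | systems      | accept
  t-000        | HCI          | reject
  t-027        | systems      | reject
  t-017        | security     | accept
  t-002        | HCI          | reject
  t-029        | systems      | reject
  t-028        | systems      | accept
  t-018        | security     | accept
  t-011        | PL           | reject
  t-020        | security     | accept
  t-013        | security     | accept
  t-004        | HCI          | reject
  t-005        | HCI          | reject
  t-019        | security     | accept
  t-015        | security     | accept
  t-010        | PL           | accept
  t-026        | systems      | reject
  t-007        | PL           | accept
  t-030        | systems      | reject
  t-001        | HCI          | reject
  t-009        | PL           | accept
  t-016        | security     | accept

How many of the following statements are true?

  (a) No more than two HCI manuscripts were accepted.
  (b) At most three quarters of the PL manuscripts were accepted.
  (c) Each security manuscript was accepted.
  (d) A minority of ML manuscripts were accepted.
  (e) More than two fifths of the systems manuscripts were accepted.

5

(a) HCI: |A| = 7, |A ∩ B| = 2; needs |A ∩ B| ≤ 2 — true.
(b) PL: |A| = 5, |A ∩ B| = 3; needs |A ∩ B| / |A| ≤ 3/4 — true.
(c) security: |A| = 9, |A ∩ B| = 9; needs A ⊆ B, i.e. every element of A is in B (|A ∖ B| = 0) — true.
(d) ML: |A| = 5, |A ∩ B| = 2; needs |A ∩ B| < |A ∖ B| — true.
(e) systems: |A| = 8, |A ∩ B| = 4; needs |A ∩ B| / |A| > 2/5 — true.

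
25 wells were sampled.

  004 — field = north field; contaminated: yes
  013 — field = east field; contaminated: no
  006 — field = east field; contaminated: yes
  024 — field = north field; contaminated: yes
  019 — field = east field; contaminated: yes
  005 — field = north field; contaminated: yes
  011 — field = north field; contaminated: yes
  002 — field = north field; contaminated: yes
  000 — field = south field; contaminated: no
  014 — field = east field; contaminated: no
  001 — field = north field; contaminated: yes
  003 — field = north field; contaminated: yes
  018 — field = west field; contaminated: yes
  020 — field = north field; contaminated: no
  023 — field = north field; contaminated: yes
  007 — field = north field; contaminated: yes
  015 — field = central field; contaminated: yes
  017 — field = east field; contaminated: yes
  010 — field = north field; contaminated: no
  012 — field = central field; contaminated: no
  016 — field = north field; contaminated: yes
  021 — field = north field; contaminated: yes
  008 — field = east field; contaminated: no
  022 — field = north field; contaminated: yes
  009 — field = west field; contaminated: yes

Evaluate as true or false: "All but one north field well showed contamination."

False

Truth condition: |A ∖ B| = 1.
A (the restrictor) = {004, 024, 005, 011, 002, 001, 003, 020, 023, 007, 010, 016, 021, 022}, |A| = 14.
A ∖ B = {020, 010}, so |A ∖ B| = 2.
|A ∖ B| = 2, so the statement is false.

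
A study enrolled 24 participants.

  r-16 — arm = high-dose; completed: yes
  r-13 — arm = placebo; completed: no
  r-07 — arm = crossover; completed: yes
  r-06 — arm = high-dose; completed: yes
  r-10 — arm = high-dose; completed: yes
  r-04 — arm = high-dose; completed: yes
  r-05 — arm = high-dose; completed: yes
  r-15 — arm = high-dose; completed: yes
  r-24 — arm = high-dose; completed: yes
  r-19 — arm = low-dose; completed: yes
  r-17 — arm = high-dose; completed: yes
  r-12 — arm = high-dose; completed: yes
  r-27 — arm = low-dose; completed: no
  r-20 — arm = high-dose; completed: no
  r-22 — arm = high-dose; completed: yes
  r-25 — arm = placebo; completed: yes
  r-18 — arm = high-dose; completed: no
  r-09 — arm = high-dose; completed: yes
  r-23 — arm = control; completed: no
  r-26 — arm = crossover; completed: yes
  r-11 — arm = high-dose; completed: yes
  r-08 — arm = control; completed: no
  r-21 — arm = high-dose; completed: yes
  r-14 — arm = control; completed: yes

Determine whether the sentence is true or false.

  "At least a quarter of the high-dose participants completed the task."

True

'At least a quarter of the high-dose participants completed the task' holds iff |A ∩ B| / |A| ≥ 1/4.
|A| = 15, |A ∩ B| = 13, |A ∖ B| = 2.
|A ∩ B|/|A| = 13/15, so the statement is true.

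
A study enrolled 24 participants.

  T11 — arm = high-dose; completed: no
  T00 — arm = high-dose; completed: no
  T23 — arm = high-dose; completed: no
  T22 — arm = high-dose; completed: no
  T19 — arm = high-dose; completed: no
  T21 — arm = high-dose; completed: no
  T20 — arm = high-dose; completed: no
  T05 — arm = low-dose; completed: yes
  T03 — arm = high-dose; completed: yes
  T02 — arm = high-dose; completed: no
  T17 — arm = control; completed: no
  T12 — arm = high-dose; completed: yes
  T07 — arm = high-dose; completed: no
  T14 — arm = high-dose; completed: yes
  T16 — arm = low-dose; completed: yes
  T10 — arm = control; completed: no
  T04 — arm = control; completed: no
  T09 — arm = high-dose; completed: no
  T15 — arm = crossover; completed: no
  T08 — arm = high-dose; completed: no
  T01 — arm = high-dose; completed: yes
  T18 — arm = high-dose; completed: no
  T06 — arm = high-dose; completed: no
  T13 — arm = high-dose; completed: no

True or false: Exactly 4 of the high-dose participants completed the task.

True

Truth condition: |A ∩ B| = 4.
|A| = 18, |A ∩ B| = 4, |A ∖ B| = 14.
|A ∩ B| = 4, so the statement is true.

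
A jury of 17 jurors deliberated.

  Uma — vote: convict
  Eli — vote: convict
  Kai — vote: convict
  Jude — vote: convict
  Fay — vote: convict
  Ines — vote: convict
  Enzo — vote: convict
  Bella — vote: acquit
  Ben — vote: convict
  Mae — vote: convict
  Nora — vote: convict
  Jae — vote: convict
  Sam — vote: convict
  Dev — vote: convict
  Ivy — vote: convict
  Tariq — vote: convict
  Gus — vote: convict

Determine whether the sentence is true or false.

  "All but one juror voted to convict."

Truth condition: |A ∖ B| = 1.
|A| = 17, |A ∩ B| = 16, |A ∖ B| = 1.
|A ∖ B| = 1, so the statement is true.

True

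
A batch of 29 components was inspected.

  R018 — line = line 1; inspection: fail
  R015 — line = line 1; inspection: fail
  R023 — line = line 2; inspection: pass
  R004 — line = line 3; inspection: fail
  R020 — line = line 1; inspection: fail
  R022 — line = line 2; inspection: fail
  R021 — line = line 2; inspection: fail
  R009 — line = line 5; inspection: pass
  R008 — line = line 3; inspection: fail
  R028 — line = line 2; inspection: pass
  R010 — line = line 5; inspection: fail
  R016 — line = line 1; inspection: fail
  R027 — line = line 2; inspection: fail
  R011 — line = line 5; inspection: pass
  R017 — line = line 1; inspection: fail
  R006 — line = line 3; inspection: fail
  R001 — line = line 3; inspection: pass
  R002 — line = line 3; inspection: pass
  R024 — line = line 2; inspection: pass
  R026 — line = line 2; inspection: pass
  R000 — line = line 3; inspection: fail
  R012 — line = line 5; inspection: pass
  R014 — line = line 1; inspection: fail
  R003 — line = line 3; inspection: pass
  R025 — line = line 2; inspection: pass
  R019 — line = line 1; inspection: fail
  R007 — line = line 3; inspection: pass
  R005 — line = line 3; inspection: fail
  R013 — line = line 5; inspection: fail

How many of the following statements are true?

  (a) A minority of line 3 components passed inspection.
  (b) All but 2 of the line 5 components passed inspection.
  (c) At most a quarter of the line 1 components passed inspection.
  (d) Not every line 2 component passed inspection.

4

(a) line 3: |A| = 9, |A ∩ B| = 4; needs |A ∩ B| < |A ∖ B| — true.
(b) line 5: |A| = 5, |A ∩ B| = 3; needs |A ∖ B| = 2 — true.
(c) line 1: |A| = 7, |A ∩ B| = 0; needs |A ∩ B| / |A| ≤ 1/4 — true.
(d) line 2: |A| = 8, |A ∩ B| = 5; needs A ⊄ B (|A ∖ B| ≥ 1) — true.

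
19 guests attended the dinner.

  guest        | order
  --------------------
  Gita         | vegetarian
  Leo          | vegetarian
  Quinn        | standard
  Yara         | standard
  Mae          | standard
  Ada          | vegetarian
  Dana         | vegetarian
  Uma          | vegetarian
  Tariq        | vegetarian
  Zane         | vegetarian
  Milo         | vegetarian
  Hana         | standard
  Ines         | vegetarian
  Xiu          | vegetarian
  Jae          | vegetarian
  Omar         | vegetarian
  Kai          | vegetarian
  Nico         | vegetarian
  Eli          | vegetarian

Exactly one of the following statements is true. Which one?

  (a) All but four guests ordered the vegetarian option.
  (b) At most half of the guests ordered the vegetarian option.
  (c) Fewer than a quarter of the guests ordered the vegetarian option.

(a)

|A| = 19, |A ∩ B| = 15, |A ∖ B| = 4.
(a) requires |A ∖ B| = 4: true.
(b) requires |A ∩ B| ≤ |A ∖ B|: false.
(c) requires |A ∩ B| / |A| < 1/4: false.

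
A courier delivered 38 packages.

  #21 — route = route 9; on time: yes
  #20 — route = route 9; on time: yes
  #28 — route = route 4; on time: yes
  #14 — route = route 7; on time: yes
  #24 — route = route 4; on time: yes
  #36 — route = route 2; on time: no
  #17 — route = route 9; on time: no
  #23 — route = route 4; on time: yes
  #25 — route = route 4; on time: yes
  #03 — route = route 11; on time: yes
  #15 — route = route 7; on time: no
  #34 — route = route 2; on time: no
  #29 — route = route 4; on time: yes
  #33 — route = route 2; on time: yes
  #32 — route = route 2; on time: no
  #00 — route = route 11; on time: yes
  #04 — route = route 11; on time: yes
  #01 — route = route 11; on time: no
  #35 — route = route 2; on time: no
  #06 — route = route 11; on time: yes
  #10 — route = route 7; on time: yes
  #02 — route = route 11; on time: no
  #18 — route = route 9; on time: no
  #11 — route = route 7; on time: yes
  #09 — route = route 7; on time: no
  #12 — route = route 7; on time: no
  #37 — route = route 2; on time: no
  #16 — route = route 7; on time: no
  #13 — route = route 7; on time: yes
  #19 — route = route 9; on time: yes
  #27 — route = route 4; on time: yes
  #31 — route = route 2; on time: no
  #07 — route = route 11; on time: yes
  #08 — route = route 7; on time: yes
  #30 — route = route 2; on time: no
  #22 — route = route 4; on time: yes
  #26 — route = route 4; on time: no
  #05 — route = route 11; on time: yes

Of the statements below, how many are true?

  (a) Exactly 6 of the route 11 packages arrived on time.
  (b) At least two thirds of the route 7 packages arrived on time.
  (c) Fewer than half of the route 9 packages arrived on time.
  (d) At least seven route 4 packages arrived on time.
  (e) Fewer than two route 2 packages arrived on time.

(a) route 11: |A| = 8, |A ∩ B| = 6; needs |A ∩ B| = 6 — true.
(b) route 7: |A| = 9, |A ∩ B| = 5; needs |A ∩ B| / |A| ≥ 2/3 — false.
(c) route 9: |A| = 5, |A ∩ B| = 3; needs |A ∩ B| < |A ∖ B| — false.
(d) route 4: |A| = 8, |A ∩ B| = 7; needs |A ∩ B| ≥ 7 — true.
(e) route 2: |A| = 8, |A ∩ B| = 1; needs |A ∩ B| < 2 — true.

3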